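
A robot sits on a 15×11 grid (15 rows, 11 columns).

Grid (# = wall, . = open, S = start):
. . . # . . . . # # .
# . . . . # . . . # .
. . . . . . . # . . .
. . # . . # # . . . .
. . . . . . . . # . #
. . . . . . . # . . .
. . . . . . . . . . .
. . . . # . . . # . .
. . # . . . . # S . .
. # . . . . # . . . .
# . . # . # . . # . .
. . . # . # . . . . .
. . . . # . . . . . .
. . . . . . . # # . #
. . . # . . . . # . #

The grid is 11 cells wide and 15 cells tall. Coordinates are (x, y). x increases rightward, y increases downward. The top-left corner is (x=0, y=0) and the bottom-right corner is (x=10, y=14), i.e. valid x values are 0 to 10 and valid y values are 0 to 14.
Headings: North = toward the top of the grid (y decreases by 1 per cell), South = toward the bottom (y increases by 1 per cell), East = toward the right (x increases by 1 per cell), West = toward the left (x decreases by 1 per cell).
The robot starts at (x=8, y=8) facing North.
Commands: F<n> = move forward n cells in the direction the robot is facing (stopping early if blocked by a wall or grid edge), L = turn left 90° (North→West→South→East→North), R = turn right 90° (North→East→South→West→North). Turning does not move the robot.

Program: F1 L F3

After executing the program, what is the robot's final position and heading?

Answer: Final position: (x=8, y=8), facing West

Derivation:
Start: (x=8, y=8), facing North
  F1: move forward 0/1 (blocked), now at (x=8, y=8)
  L: turn left, now facing West
  F3: move forward 0/3 (blocked), now at (x=8, y=8)
Final: (x=8, y=8), facing West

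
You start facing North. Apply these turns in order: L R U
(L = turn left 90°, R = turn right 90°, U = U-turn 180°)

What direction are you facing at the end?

Start: North
  L (left (90° counter-clockwise)) -> West
  R (right (90° clockwise)) -> North
  U (U-turn (180°)) -> South
Final: South

Answer: Final heading: South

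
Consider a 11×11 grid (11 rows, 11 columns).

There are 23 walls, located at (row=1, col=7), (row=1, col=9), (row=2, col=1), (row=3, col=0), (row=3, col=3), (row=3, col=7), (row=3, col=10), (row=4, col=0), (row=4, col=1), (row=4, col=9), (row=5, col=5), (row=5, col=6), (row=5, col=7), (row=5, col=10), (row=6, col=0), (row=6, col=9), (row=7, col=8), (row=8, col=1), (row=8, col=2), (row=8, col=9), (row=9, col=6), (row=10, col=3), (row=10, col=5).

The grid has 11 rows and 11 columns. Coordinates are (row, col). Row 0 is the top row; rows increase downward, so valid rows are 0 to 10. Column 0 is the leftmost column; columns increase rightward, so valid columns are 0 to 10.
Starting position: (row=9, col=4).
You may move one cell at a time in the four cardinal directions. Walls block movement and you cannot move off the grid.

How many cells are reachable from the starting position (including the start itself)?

Answer: Reachable cells: 97

Derivation:
BFS flood-fill from (row=9, col=4):
  Distance 0: (row=9, col=4)
  Distance 1: (row=8, col=4), (row=9, col=3), (row=9, col=5), (row=10, col=4)
  Distance 2: (row=7, col=4), (row=8, col=3), (row=8, col=5), (row=9, col=2)
  Distance 3: (row=6, col=4), (row=7, col=3), (row=7, col=5), (row=8, col=6), (row=9, col=1), (row=10, col=2)
  Distance 4: (row=5, col=4), (row=6, col=3), (row=6, col=5), (row=7, col=2), (row=7, col=6), (row=8, col=7), (row=9, col=0), (row=10, col=1)
  Distance 5: (row=4, col=4), (row=5, col=3), (row=6, col=2), (row=6, col=6), (row=7, col=1), (row=7, col=7), (row=8, col=0), (row=8, col=8), (row=9, col=7), (row=10, col=0)
  Distance 6: (row=3, col=4), (row=4, col=3), (row=4, col=5), (row=5, col=2), (row=6, col=1), (row=6, col=7), (row=7, col=0), (row=9, col=8), (row=10, col=7)
  Distance 7: (row=2, col=4), (row=3, col=5), (row=4, col=2), (row=4, col=6), (row=5, col=1), (row=6, col=8), (row=9, col=9), (row=10, col=6), (row=10, col=8)
  Distance 8: (row=1, col=4), (row=2, col=3), (row=2, col=5), (row=3, col=2), (row=3, col=6), (row=4, col=7), (row=5, col=0), (row=5, col=8), (row=9, col=10), (row=10, col=9)
  Distance 9: (row=0, col=4), (row=1, col=3), (row=1, col=5), (row=2, col=2), (row=2, col=6), (row=3, col=1), (row=4, col=8), (row=5, col=9), (row=8, col=10), (row=10, col=10)
  Distance 10: (row=0, col=3), (row=0, col=5), (row=1, col=2), (row=1, col=6), (row=2, col=7), (row=3, col=8), (row=7, col=10)
  Distance 11: (row=0, col=2), (row=0, col=6), (row=1, col=1), (row=2, col=8), (row=3, col=9), (row=6, col=10), (row=7, col=9)
  Distance 12: (row=0, col=1), (row=0, col=7), (row=1, col=0), (row=1, col=8), (row=2, col=9)
  Distance 13: (row=0, col=0), (row=0, col=8), (row=2, col=0), (row=2, col=10)
  Distance 14: (row=0, col=9), (row=1, col=10)
  Distance 15: (row=0, col=10)
Total reachable: 97 (grid has 98 open cells total)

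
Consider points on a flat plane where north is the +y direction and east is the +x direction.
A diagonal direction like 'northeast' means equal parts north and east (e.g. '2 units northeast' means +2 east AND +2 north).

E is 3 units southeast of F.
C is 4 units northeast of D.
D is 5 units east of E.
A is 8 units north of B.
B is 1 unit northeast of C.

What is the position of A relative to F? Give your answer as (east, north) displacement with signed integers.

Answer: A is at (east=13, north=10) relative to F.

Derivation:
Place F at the origin (east=0, north=0).
  E is 3 units southeast of F: delta (east=+3, north=-3); E at (east=3, north=-3).
  D is 5 units east of E: delta (east=+5, north=+0); D at (east=8, north=-3).
  C is 4 units northeast of D: delta (east=+4, north=+4); C at (east=12, north=1).
  B is 1 unit northeast of C: delta (east=+1, north=+1); B at (east=13, north=2).
  A is 8 units north of B: delta (east=+0, north=+8); A at (east=13, north=10).
Therefore A relative to F: (east=13, north=10).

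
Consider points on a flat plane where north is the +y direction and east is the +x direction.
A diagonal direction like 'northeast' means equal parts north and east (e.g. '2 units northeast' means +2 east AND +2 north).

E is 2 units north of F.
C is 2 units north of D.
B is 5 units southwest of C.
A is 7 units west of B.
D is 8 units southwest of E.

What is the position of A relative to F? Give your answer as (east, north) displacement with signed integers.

Answer: A is at (east=-20, north=-9) relative to F.

Derivation:
Place F at the origin (east=0, north=0).
  E is 2 units north of F: delta (east=+0, north=+2); E at (east=0, north=2).
  D is 8 units southwest of E: delta (east=-8, north=-8); D at (east=-8, north=-6).
  C is 2 units north of D: delta (east=+0, north=+2); C at (east=-8, north=-4).
  B is 5 units southwest of C: delta (east=-5, north=-5); B at (east=-13, north=-9).
  A is 7 units west of B: delta (east=-7, north=+0); A at (east=-20, north=-9).
Therefore A relative to F: (east=-20, north=-9).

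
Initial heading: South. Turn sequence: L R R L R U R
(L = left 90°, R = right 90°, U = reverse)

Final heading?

Start: South
  L (left (90° counter-clockwise)) -> East
  R (right (90° clockwise)) -> South
  R (right (90° clockwise)) -> West
  L (left (90° counter-clockwise)) -> South
  R (right (90° clockwise)) -> West
  U (U-turn (180°)) -> East
  R (right (90° clockwise)) -> South
Final: South

Answer: Final heading: South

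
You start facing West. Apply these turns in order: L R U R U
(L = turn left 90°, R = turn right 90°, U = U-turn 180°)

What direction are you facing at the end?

Start: West
  L (left (90° counter-clockwise)) -> South
  R (right (90° clockwise)) -> West
  U (U-turn (180°)) -> East
  R (right (90° clockwise)) -> South
  U (U-turn (180°)) -> North
Final: North

Answer: Final heading: North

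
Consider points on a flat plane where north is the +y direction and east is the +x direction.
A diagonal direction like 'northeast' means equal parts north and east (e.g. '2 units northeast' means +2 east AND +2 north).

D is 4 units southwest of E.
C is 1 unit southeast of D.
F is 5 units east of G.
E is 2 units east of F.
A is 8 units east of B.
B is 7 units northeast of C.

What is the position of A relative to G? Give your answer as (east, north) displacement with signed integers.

Place G at the origin (east=0, north=0).
  F is 5 units east of G: delta (east=+5, north=+0); F at (east=5, north=0).
  E is 2 units east of F: delta (east=+2, north=+0); E at (east=7, north=0).
  D is 4 units southwest of E: delta (east=-4, north=-4); D at (east=3, north=-4).
  C is 1 unit southeast of D: delta (east=+1, north=-1); C at (east=4, north=-5).
  B is 7 units northeast of C: delta (east=+7, north=+7); B at (east=11, north=2).
  A is 8 units east of B: delta (east=+8, north=+0); A at (east=19, north=2).
Therefore A relative to G: (east=19, north=2).

Answer: A is at (east=19, north=2) relative to G.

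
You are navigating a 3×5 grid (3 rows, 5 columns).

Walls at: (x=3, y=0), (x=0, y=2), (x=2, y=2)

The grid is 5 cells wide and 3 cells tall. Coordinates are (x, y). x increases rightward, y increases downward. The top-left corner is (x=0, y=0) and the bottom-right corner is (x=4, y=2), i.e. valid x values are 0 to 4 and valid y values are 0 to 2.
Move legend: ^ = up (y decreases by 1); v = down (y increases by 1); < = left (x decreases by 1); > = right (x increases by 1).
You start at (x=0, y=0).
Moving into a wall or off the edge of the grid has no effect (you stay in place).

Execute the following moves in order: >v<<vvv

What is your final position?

Answer: Final position: (x=0, y=1)

Derivation:
Start: (x=0, y=0)
  > (right): (x=0, y=0) -> (x=1, y=0)
  v (down): (x=1, y=0) -> (x=1, y=1)
  < (left): (x=1, y=1) -> (x=0, y=1)
  < (left): blocked, stay at (x=0, y=1)
  [×3]v (down): blocked, stay at (x=0, y=1)
Final: (x=0, y=1)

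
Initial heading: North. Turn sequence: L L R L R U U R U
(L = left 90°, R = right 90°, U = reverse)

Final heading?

Answer: Final heading: South

Derivation:
Start: North
  L (left (90° counter-clockwise)) -> West
  L (left (90° counter-clockwise)) -> South
  R (right (90° clockwise)) -> West
  L (left (90° counter-clockwise)) -> South
  R (right (90° clockwise)) -> West
  U (U-turn (180°)) -> East
  U (U-turn (180°)) -> West
  R (right (90° clockwise)) -> North
  U (U-turn (180°)) -> South
Final: South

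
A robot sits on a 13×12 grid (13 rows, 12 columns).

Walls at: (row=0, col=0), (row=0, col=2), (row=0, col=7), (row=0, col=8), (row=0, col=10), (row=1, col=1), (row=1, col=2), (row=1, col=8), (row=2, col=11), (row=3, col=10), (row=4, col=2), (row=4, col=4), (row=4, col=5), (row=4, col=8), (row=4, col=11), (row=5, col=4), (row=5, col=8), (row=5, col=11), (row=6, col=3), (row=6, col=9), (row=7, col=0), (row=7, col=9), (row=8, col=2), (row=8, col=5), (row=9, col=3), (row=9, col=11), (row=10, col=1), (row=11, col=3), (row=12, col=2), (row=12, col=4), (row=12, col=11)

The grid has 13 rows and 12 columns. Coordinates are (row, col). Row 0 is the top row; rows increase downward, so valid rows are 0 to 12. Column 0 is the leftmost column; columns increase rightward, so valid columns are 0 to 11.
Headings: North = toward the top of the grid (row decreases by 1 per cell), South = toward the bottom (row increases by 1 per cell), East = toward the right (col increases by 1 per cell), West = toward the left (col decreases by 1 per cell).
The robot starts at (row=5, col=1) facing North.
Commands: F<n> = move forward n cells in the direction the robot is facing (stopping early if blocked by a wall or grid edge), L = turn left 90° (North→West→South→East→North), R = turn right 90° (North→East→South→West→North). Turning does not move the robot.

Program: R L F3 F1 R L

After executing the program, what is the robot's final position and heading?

Answer: Final position: (row=2, col=1), facing North

Derivation:
Start: (row=5, col=1), facing North
  R: turn right, now facing East
  L: turn left, now facing North
  F3: move forward 3, now at (row=2, col=1)
  F1: move forward 0/1 (blocked), now at (row=2, col=1)
  R: turn right, now facing East
  L: turn left, now facing North
Final: (row=2, col=1), facing North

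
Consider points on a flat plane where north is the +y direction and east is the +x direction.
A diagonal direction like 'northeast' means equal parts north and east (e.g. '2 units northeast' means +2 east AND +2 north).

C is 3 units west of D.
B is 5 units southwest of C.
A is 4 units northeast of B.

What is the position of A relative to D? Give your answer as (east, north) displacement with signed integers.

Answer: A is at (east=-4, north=-1) relative to D.

Derivation:
Place D at the origin (east=0, north=0).
  C is 3 units west of D: delta (east=-3, north=+0); C at (east=-3, north=0).
  B is 5 units southwest of C: delta (east=-5, north=-5); B at (east=-8, north=-5).
  A is 4 units northeast of B: delta (east=+4, north=+4); A at (east=-4, north=-1).
Therefore A relative to D: (east=-4, north=-1).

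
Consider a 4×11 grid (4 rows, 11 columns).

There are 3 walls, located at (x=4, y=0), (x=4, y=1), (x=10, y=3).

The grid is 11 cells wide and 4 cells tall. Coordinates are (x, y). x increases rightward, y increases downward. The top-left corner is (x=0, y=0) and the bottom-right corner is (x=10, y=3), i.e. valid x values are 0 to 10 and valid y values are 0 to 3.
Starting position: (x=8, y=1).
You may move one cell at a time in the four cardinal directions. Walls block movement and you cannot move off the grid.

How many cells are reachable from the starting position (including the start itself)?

BFS flood-fill from (x=8, y=1):
  Distance 0: (x=8, y=1)
  Distance 1: (x=8, y=0), (x=7, y=1), (x=9, y=1), (x=8, y=2)
  Distance 2: (x=7, y=0), (x=9, y=0), (x=6, y=1), (x=10, y=1), (x=7, y=2), (x=9, y=2), (x=8, y=3)
  Distance 3: (x=6, y=0), (x=10, y=0), (x=5, y=1), (x=6, y=2), (x=10, y=2), (x=7, y=3), (x=9, y=3)
  Distance 4: (x=5, y=0), (x=5, y=2), (x=6, y=3)
  Distance 5: (x=4, y=2), (x=5, y=3)
  Distance 6: (x=3, y=2), (x=4, y=3)
  Distance 7: (x=3, y=1), (x=2, y=2), (x=3, y=3)
  Distance 8: (x=3, y=0), (x=2, y=1), (x=1, y=2), (x=2, y=3)
  Distance 9: (x=2, y=0), (x=1, y=1), (x=0, y=2), (x=1, y=3)
  Distance 10: (x=1, y=0), (x=0, y=1), (x=0, y=3)
  Distance 11: (x=0, y=0)
Total reachable: 41 (grid has 41 open cells total)

Answer: Reachable cells: 41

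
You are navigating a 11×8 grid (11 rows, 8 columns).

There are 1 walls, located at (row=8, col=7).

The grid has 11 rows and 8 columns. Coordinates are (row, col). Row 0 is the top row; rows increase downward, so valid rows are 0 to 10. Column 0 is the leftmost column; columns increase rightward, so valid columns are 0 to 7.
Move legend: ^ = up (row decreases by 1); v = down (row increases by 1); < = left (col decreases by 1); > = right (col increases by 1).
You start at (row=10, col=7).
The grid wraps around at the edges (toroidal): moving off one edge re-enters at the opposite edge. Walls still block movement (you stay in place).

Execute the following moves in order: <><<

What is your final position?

Start: (row=10, col=7)
  < (left): (row=10, col=7) -> (row=10, col=6)
  > (right): (row=10, col=6) -> (row=10, col=7)
  < (left): (row=10, col=7) -> (row=10, col=6)
  < (left): (row=10, col=6) -> (row=10, col=5)
Final: (row=10, col=5)

Answer: Final position: (row=10, col=5)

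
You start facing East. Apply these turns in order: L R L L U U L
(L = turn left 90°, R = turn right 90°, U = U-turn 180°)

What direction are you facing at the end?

Answer: Final heading: South

Derivation:
Start: East
  L (left (90° counter-clockwise)) -> North
  R (right (90° clockwise)) -> East
  L (left (90° counter-clockwise)) -> North
  L (left (90° counter-clockwise)) -> West
  U (U-turn (180°)) -> East
  U (U-turn (180°)) -> West
  L (left (90° counter-clockwise)) -> South
Final: South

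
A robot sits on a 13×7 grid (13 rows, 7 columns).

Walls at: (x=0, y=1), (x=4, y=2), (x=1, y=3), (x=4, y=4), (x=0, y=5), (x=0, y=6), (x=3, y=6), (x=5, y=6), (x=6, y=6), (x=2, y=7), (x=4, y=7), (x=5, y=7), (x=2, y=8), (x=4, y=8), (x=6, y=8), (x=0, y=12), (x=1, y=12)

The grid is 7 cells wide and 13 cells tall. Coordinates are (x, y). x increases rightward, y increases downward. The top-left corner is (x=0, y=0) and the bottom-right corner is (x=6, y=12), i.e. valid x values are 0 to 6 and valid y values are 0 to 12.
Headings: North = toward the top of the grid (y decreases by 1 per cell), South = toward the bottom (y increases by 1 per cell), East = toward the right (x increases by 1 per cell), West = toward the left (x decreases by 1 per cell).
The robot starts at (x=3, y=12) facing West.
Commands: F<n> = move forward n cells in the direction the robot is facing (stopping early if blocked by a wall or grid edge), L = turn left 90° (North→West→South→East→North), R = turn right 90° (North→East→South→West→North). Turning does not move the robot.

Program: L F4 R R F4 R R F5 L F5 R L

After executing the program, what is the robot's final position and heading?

Start: (x=3, y=12), facing West
  L: turn left, now facing South
  F4: move forward 0/4 (blocked), now at (x=3, y=12)
  R: turn right, now facing West
  R: turn right, now facing North
  F4: move forward 4, now at (x=3, y=8)
  R: turn right, now facing East
  R: turn right, now facing South
  F5: move forward 4/5 (blocked), now at (x=3, y=12)
  L: turn left, now facing East
  F5: move forward 3/5 (blocked), now at (x=6, y=12)
  R: turn right, now facing South
  L: turn left, now facing East
Final: (x=6, y=12), facing East

Answer: Final position: (x=6, y=12), facing East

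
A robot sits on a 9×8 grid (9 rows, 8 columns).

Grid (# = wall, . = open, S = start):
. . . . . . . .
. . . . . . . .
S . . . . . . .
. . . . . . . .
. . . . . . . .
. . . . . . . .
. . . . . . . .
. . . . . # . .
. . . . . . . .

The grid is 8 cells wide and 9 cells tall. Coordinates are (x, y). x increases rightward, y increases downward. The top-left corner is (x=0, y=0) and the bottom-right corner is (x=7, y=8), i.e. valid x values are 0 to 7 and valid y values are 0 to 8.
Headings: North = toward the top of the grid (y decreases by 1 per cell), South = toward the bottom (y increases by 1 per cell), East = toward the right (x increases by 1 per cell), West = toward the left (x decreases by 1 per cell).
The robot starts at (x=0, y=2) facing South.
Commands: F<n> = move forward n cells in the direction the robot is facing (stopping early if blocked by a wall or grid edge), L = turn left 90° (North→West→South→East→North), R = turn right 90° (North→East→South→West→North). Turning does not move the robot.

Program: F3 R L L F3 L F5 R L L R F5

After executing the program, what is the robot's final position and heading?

Start: (x=0, y=2), facing South
  F3: move forward 3, now at (x=0, y=5)
  R: turn right, now facing West
  L: turn left, now facing South
  L: turn left, now facing East
  F3: move forward 3, now at (x=3, y=5)
  L: turn left, now facing North
  F5: move forward 5, now at (x=3, y=0)
  R: turn right, now facing East
  L: turn left, now facing North
  L: turn left, now facing West
  R: turn right, now facing North
  F5: move forward 0/5 (blocked), now at (x=3, y=0)
Final: (x=3, y=0), facing North

Answer: Final position: (x=3, y=0), facing North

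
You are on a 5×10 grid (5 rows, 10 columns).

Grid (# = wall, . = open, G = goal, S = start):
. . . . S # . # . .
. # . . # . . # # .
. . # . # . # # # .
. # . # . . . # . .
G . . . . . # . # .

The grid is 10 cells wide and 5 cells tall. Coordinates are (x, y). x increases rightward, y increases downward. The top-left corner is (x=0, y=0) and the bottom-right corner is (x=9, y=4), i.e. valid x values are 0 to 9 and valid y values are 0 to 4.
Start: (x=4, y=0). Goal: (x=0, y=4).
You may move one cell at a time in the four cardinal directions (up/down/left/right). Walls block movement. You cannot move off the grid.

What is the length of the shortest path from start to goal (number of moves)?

BFS from (x=4, y=0) until reaching (x=0, y=4):
  Distance 0: (x=4, y=0)
  Distance 1: (x=3, y=0)
  Distance 2: (x=2, y=0), (x=3, y=1)
  Distance 3: (x=1, y=0), (x=2, y=1), (x=3, y=2)
  Distance 4: (x=0, y=0)
  Distance 5: (x=0, y=1)
  Distance 6: (x=0, y=2)
  Distance 7: (x=1, y=2), (x=0, y=3)
  Distance 8: (x=0, y=4)  <- goal reached here
One shortest path (8 moves): (x=4, y=0) -> (x=3, y=0) -> (x=2, y=0) -> (x=1, y=0) -> (x=0, y=0) -> (x=0, y=1) -> (x=0, y=2) -> (x=0, y=3) -> (x=0, y=4)

Answer: Shortest path length: 8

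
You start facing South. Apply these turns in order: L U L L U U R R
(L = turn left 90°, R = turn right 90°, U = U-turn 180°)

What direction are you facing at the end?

Answer: Final heading: West

Derivation:
Start: South
  L (left (90° counter-clockwise)) -> East
  U (U-turn (180°)) -> West
  L (left (90° counter-clockwise)) -> South
  L (left (90° counter-clockwise)) -> East
  U (U-turn (180°)) -> West
  U (U-turn (180°)) -> East
  R (right (90° clockwise)) -> South
  R (right (90° clockwise)) -> West
Final: West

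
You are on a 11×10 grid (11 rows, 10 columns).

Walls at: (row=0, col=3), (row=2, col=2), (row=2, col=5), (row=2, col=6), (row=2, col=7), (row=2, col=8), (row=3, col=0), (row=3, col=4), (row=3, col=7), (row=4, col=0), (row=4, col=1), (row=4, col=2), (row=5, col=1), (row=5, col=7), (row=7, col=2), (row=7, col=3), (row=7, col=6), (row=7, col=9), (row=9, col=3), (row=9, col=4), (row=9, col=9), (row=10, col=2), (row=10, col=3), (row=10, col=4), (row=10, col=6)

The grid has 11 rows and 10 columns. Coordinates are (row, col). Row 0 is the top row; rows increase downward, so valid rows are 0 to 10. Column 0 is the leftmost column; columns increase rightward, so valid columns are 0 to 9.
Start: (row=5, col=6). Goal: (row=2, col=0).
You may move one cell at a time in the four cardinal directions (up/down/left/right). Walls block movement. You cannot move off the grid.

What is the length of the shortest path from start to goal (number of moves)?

BFS from (row=5, col=6) until reaching (row=2, col=0):
  Distance 0: (row=5, col=6)
  Distance 1: (row=4, col=6), (row=5, col=5), (row=6, col=6)
  Distance 2: (row=3, col=6), (row=4, col=5), (row=4, col=7), (row=5, col=4), (row=6, col=5), (row=6, col=7)
  Distance 3: (row=3, col=5), (row=4, col=4), (row=4, col=8), (row=5, col=3), (row=6, col=4), (row=6, col=8), (row=7, col=5), (row=7, col=7)
  Distance 4: (row=3, col=8), (row=4, col=3), (row=4, col=9), (row=5, col=2), (row=5, col=8), (row=6, col=3), (row=6, col=9), (row=7, col=4), (row=7, col=8), (row=8, col=5), (row=8, col=7)
  Distance 5: (row=3, col=3), (row=3, col=9), (row=5, col=9), (row=6, col=2), (row=8, col=4), (row=8, col=6), (row=8, col=8), (row=9, col=5), (row=9, col=7)
  Distance 6: (row=2, col=3), (row=2, col=9), (row=3, col=2), (row=6, col=1), (row=8, col=3), (row=8, col=9), (row=9, col=6), (row=9, col=8), (row=10, col=5), (row=10, col=7)
  Distance 7: (row=1, col=3), (row=1, col=9), (row=2, col=4), (row=3, col=1), (row=6, col=0), (row=7, col=1), (row=8, col=2), (row=10, col=8)
  Distance 8: (row=0, col=9), (row=1, col=2), (row=1, col=4), (row=1, col=8), (row=2, col=1), (row=5, col=0), (row=7, col=0), (row=8, col=1), (row=9, col=2), (row=10, col=9)
  Distance 9: (row=0, col=2), (row=0, col=4), (row=0, col=8), (row=1, col=1), (row=1, col=5), (row=1, col=7), (row=2, col=0), (row=8, col=0), (row=9, col=1)  <- goal reached here
One shortest path (9 moves): (row=5, col=6) -> (row=5, col=5) -> (row=5, col=4) -> (row=5, col=3) -> (row=4, col=3) -> (row=3, col=3) -> (row=3, col=2) -> (row=3, col=1) -> (row=2, col=1) -> (row=2, col=0)

Answer: Shortest path length: 9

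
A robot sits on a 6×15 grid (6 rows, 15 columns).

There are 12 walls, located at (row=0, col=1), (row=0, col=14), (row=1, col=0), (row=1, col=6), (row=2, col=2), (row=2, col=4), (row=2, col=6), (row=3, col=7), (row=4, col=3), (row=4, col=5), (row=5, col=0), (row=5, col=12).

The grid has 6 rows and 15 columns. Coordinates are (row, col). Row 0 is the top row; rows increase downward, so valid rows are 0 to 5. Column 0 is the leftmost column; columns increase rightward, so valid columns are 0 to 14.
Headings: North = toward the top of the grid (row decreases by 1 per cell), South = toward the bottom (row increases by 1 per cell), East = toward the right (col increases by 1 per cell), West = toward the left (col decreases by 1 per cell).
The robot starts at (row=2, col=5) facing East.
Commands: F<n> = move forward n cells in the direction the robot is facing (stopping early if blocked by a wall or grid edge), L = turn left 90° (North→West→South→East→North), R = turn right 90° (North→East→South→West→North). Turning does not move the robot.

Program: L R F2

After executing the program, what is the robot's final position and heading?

Start: (row=2, col=5), facing East
  L: turn left, now facing North
  R: turn right, now facing East
  F2: move forward 0/2 (blocked), now at (row=2, col=5)
Final: (row=2, col=5), facing East

Answer: Final position: (row=2, col=5), facing East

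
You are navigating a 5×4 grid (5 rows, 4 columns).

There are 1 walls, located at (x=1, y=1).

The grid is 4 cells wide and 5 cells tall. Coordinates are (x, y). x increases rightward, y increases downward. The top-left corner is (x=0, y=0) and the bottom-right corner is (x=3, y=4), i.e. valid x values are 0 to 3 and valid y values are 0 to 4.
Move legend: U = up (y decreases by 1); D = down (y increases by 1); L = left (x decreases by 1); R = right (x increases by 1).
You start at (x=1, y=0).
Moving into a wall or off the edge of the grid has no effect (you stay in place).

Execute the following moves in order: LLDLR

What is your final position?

Answer: Final position: (x=0, y=1)

Derivation:
Start: (x=1, y=0)
  L (left): (x=1, y=0) -> (x=0, y=0)
  L (left): blocked, stay at (x=0, y=0)
  D (down): (x=0, y=0) -> (x=0, y=1)
  L (left): blocked, stay at (x=0, y=1)
  R (right): blocked, stay at (x=0, y=1)
Final: (x=0, y=1)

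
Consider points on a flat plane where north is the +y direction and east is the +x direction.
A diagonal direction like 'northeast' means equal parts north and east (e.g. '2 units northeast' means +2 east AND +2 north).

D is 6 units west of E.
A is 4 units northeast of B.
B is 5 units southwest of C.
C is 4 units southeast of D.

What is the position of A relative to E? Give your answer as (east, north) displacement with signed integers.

Place E at the origin (east=0, north=0).
  D is 6 units west of E: delta (east=-6, north=+0); D at (east=-6, north=0).
  C is 4 units southeast of D: delta (east=+4, north=-4); C at (east=-2, north=-4).
  B is 5 units southwest of C: delta (east=-5, north=-5); B at (east=-7, north=-9).
  A is 4 units northeast of B: delta (east=+4, north=+4); A at (east=-3, north=-5).
Therefore A relative to E: (east=-3, north=-5).

Answer: A is at (east=-3, north=-5) relative to E.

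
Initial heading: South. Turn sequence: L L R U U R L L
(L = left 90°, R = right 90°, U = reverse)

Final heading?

Start: South
  L (left (90° counter-clockwise)) -> East
  L (left (90° counter-clockwise)) -> North
  R (right (90° clockwise)) -> East
  U (U-turn (180°)) -> West
  U (U-turn (180°)) -> East
  R (right (90° clockwise)) -> South
  L (left (90° counter-clockwise)) -> East
  L (left (90° counter-clockwise)) -> North
Final: North

Answer: Final heading: North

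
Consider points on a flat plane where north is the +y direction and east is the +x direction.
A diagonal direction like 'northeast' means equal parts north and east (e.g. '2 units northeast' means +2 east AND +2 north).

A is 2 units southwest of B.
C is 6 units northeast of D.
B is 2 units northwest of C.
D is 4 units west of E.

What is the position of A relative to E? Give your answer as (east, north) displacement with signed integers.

Answer: A is at (east=-2, north=6) relative to E.

Derivation:
Place E at the origin (east=0, north=0).
  D is 4 units west of E: delta (east=-4, north=+0); D at (east=-4, north=0).
  C is 6 units northeast of D: delta (east=+6, north=+6); C at (east=2, north=6).
  B is 2 units northwest of C: delta (east=-2, north=+2); B at (east=0, north=8).
  A is 2 units southwest of B: delta (east=-2, north=-2); A at (east=-2, north=6).
Therefore A relative to E: (east=-2, north=6).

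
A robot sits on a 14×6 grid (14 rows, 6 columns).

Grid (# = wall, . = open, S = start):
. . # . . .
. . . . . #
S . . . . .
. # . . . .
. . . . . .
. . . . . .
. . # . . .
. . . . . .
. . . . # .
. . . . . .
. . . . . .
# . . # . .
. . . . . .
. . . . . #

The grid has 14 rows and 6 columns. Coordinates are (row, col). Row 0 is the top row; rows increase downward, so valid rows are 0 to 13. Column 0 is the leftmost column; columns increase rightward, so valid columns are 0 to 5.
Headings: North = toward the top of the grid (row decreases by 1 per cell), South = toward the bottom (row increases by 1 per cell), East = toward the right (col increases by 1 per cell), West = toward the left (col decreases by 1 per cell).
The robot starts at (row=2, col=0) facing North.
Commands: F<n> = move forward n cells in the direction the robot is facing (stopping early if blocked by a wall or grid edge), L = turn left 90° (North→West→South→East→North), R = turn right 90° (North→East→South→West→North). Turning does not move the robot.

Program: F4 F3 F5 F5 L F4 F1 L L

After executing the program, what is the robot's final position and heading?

Answer: Final position: (row=0, col=0), facing East

Derivation:
Start: (row=2, col=0), facing North
  F4: move forward 2/4 (blocked), now at (row=0, col=0)
  F3: move forward 0/3 (blocked), now at (row=0, col=0)
  F5: move forward 0/5 (blocked), now at (row=0, col=0)
  F5: move forward 0/5 (blocked), now at (row=0, col=0)
  L: turn left, now facing West
  F4: move forward 0/4 (blocked), now at (row=0, col=0)
  F1: move forward 0/1 (blocked), now at (row=0, col=0)
  L: turn left, now facing South
  L: turn left, now facing East
Final: (row=0, col=0), facing East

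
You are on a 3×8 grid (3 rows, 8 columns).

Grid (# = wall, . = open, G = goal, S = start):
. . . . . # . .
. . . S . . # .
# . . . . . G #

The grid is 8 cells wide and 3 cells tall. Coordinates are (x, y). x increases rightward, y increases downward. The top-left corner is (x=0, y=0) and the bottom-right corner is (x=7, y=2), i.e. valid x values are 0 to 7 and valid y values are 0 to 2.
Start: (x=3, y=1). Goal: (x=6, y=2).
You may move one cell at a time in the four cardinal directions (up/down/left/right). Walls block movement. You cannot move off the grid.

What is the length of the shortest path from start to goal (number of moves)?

BFS from (x=3, y=1) until reaching (x=6, y=2):
  Distance 0: (x=3, y=1)
  Distance 1: (x=3, y=0), (x=2, y=1), (x=4, y=1), (x=3, y=2)
  Distance 2: (x=2, y=0), (x=4, y=0), (x=1, y=1), (x=5, y=1), (x=2, y=2), (x=4, y=2)
  Distance 3: (x=1, y=0), (x=0, y=1), (x=1, y=2), (x=5, y=2)
  Distance 4: (x=0, y=0), (x=6, y=2)  <- goal reached here
One shortest path (4 moves): (x=3, y=1) -> (x=4, y=1) -> (x=5, y=1) -> (x=5, y=2) -> (x=6, y=2)

Answer: Shortest path length: 4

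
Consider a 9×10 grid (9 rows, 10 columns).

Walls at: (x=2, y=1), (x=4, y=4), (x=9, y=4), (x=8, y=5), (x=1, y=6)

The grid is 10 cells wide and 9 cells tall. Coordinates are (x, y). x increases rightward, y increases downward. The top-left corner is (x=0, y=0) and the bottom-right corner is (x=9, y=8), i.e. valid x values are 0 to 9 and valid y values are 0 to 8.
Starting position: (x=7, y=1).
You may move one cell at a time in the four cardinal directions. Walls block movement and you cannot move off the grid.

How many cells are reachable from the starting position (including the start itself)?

Answer: Reachable cells: 85

Derivation:
BFS flood-fill from (x=7, y=1):
  Distance 0: (x=7, y=1)
  Distance 1: (x=7, y=0), (x=6, y=1), (x=8, y=1), (x=7, y=2)
  Distance 2: (x=6, y=0), (x=8, y=0), (x=5, y=1), (x=9, y=1), (x=6, y=2), (x=8, y=2), (x=7, y=3)
  Distance 3: (x=5, y=0), (x=9, y=0), (x=4, y=1), (x=5, y=2), (x=9, y=2), (x=6, y=3), (x=8, y=3), (x=7, y=4)
  Distance 4: (x=4, y=0), (x=3, y=1), (x=4, y=2), (x=5, y=3), (x=9, y=3), (x=6, y=4), (x=8, y=4), (x=7, y=5)
  Distance 5: (x=3, y=0), (x=3, y=2), (x=4, y=3), (x=5, y=4), (x=6, y=5), (x=7, y=6)
  Distance 6: (x=2, y=0), (x=2, y=2), (x=3, y=3), (x=5, y=5), (x=6, y=6), (x=8, y=6), (x=7, y=7)
  Distance 7: (x=1, y=0), (x=1, y=2), (x=2, y=3), (x=3, y=4), (x=4, y=5), (x=5, y=6), (x=9, y=6), (x=6, y=7), (x=8, y=7), (x=7, y=8)
  Distance 8: (x=0, y=0), (x=1, y=1), (x=0, y=2), (x=1, y=3), (x=2, y=4), (x=3, y=5), (x=9, y=5), (x=4, y=6), (x=5, y=7), (x=9, y=7), (x=6, y=8), (x=8, y=8)
  Distance 9: (x=0, y=1), (x=0, y=3), (x=1, y=4), (x=2, y=5), (x=3, y=6), (x=4, y=7), (x=5, y=8), (x=9, y=8)
  Distance 10: (x=0, y=4), (x=1, y=5), (x=2, y=6), (x=3, y=7), (x=4, y=8)
  Distance 11: (x=0, y=5), (x=2, y=7), (x=3, y=8)
  Distance 12: (x=0, y=6), (x=1, y=7), (x=2, y=8)
  Distance 13: (x=0, y=7), (x=1, y=8)
  Distance 14: (x=0, y=8)
Total reachable: 85 (grid has 85 open cells total)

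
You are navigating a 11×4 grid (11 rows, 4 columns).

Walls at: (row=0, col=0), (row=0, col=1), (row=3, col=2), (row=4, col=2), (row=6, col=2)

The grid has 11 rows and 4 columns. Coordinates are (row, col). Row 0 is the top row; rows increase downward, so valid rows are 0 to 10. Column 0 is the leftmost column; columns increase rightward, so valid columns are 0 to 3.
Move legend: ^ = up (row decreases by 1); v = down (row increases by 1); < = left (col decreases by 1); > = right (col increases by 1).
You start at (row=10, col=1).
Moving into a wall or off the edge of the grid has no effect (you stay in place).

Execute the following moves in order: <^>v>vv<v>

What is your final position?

Answer: Final position: (row=10, col=2)

Derivation:
Start: (row=10, col=1)
  < (left): (row=10, col=1) -> (row=10, col=0)
  ^ (up): (row=10, col=0) -> (row=9, col=0)
  > (right): (row=9, col=0) -> (row=9, col=1)
  v (down): (row=9, col=1) -> (row=10, col=1)
  > (right): (row=10, col=1) -> (row=10, col=2)
  v (down): blocked, stay at (row=10, col=2)
  v (down): blocked, stay at (row=10, col=2)
  < (left): (row=10, col=2) -> (row=10, col=1)
  v (down): blocked, stay at (row=10, col=1)
  > (right): (row=10, col=1) -> (row=10, col=2)
Final: (row=10, col=2)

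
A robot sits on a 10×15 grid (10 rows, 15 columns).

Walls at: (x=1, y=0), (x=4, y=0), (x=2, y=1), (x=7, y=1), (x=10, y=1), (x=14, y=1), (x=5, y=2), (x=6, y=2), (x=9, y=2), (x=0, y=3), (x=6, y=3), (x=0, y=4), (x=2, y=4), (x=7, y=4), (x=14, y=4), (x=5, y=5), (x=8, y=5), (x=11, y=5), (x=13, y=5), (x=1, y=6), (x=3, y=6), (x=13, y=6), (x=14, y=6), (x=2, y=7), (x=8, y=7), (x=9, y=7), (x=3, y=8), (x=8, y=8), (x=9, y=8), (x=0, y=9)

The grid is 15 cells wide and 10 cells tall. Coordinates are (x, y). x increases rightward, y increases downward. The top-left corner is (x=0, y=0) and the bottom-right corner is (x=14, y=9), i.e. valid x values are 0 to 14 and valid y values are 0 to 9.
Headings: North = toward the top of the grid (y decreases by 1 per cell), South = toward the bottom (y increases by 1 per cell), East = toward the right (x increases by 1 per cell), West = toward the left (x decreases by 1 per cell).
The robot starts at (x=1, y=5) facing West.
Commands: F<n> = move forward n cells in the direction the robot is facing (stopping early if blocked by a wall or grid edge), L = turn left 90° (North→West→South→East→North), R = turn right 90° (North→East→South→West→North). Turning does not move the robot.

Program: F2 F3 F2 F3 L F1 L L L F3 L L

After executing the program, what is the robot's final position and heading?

Answer: Final position: (x=0, y=6), facing East

Derivation:
Start: (x=1, y=5), facing West
  F2: move forward 1/2 (blocked), now at (x=0, y=5)
  F3: move forward 0/3 (blocked), now at (x=0, y=5)
  F2: move forward 0/2 (blocked), now at (x=0, y=5)
  F3: move forward 0/3 (blocked), now at (x=0, y=5)
  L: turn left, now facing South
  F1: move forward 1, now at (x=0, y=6)
  L: turn left, now facing East
  L: turn left, now facing North
  L: turn left, now facing West
  F3: move forward 0/3 (blocked), now at (x=0, y=6)
  L: turn left, now facing South
  L: turn left, now facing East
Final: (x=0, y=6), facing East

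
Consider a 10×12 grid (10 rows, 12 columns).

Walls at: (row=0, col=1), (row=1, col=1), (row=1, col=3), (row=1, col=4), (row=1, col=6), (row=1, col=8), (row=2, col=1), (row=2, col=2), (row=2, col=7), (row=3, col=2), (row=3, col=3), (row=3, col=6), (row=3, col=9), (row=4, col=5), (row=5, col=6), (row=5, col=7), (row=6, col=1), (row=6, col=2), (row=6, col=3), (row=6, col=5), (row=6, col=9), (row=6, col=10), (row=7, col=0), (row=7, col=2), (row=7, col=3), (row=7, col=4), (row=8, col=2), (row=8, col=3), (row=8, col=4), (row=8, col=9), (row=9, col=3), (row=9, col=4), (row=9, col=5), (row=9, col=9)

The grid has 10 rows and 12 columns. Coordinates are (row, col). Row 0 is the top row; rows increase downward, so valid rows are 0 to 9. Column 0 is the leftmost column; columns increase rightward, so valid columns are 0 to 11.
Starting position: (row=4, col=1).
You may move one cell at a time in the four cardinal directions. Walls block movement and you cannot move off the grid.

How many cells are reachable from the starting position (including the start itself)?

Answer: Reachable cells: 80

Derivation:
BFS flood-fill from (row=4, col=1):
  Distance 0: (row=4, col=1)
  Distance 1: (row=3, col=1), (row=4, col=0), (row=4, col=2), (row=5, col=1)
  Distance 2: (row=3, col=0), (row=4, col=3), (row=5, col=0), (row=5, col=2)
  Distance 3: (row=2, col=0), (row=4, col=4), (row=5, col=3), (row=6, col=0)
  Distance 4: (row=1, col=0), (row=3, col=4), (row=5, col=4)
  Distance 5: (row=0, col=0), (row=2, col=4), (row=3, col=5), (row=5, col=5), (row=6, col=4)
  Distance 6: (row=2, col=3), (row=2, col=5)
  Distance 7: (row=1, col=5), (row=2, col=6)
  Distance 8: (row=0, col=5)
  Distance 9: (row=0, col=4), (row=0, col=6)
  Distance 10: (row=0, col=3), (row=0, col=7)
  Distance 11: (row=0, col=2), (row=0, col=8), (row=1, col=7)
  Distance 12: (row=0, col=9), (row=1, col=2)
  Distance 13: (row=0, col=10), (row=1, col=9)
  Distance 14: (row=0, col=11), (row=1, col=10), (row=2, col=9)
  Distance 15: (row=1, col=11), (row=2, col=8), (row=2, col=10)
  Distance 16: (row=2, col=11), (row=3, col=8), (row=3, col=10)
  Distance 17: (row=3, col=7), (row=3, col=11), (row=4, col=8), (row=4, col=10)
  Distance 18: (row=4, col=7), (row=4, col=9), (row=4, col=11), (row=5, col=8), (row=5, col=10)
  Distance 19: (row=4, col=6), (row=5, col=9), (row=5, col=11), (row=6, col=8)
  Distance 20: (row=6, col=7), (row=6, col=11), (row=7, col=8)
  Distance 21: (row=6, col=6), (row=7, col=7), (row=7, col=9), (row=7, col=11), (row=8, col=8)
  Distance 22: (row=7, col=6), (row=7, col=10), (row=8, col=7), (row=8, col=11), (row=9, col=8)
  Distance 23: (row=7, col=5), (row=8, col=6), (row=8, col=10), (row=9, col=7), (row=9, col=11)
  Distance 24: (row=8, col=5), (row=9, col=6), (row=9, col=10)
Total reachable: 80 (grid has 86 open cells total)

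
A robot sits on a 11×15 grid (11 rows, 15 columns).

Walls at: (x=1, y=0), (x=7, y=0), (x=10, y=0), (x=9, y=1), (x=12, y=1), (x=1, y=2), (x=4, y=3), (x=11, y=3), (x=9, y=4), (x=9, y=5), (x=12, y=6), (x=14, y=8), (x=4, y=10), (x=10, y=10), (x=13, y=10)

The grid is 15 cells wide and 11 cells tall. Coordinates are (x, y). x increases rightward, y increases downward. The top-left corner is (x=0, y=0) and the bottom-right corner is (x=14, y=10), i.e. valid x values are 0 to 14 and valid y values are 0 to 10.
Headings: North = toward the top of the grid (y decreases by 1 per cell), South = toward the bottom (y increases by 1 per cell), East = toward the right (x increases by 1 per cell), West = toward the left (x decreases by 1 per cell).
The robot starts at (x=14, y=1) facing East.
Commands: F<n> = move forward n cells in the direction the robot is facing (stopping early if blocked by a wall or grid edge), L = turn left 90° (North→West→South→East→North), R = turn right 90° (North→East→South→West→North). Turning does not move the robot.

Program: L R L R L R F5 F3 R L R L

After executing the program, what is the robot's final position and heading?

Start: (x=14, y=1), facing East
  L: turn left, now facing North
  R: turn right, now facing East
  L: turn left, now facing North
  R: turn right, now facing East
  L: turn left, now facing North
  R: turn right, now facing East
  F5: move forward 0/5 (blocked), now at (x=14, y=1)
  F3: move forward 0/3 (blocked), now at (x=14, y=1)
  R: turn right, now facing South
  L: turn left, now facing East
  R: turn right, now facing South
  L: turn left, now facing East
Final: (x=14, y=1), facing East

Answer: Final position: (x=14, y=1), facing East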